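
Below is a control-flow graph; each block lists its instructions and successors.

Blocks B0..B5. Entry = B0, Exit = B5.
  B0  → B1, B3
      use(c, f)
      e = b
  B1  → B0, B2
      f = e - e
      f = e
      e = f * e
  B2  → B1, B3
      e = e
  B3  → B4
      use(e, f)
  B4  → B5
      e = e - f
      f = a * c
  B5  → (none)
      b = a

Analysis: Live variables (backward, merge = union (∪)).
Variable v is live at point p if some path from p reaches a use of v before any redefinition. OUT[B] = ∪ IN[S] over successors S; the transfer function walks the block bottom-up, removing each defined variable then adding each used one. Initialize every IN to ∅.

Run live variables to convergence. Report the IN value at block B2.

Answer: {a, b, c, e, f}

Trace:
Converged values:
  B0:  IN={a, b, c, f}  OUT={a, b, c, e, f}
  B1:  IN={a, b, c, e}  OUT={a, b, c, e, f}
  B2:  IN={a, b, c, e, f}  OUT={a, b, c, e, f}
  B3:  IN={a, c, e, f}  OUT={a, c, e, f}
  B4:  IN={a, c, e, f}  OUT={a}
  B5:  IN={a}  OUT={}

Merge at B2: OUT[B2] = IN[B1] ⊔ IN[B3] = {a, b, c, e, f}
Applying B2's transfer function to that OUT value gives IN[B2] (row B2 above).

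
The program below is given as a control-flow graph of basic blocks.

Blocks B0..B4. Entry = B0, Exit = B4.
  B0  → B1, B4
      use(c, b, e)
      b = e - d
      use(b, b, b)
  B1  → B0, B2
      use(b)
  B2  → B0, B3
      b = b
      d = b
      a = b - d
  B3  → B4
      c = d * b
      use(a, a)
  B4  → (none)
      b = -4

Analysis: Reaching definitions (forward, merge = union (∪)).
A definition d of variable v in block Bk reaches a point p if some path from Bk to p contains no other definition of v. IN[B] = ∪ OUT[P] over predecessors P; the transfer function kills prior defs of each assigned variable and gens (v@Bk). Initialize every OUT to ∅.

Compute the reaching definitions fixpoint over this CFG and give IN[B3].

Answer: {a@B2, b@B2, d@B2}

Derivation:
Fixpoint table:
  B0:  IN={a@B2, b@B0, b@B2, d@B2}  OUT={a@B2, b@B0, d@B2}
  B1:  IN={a@B2, b@B0, d@B2}  OUT={a@B2, b@B0, d@B2}
  B2:  IN={a@B2, b@B0, d@B2}  OUT={a@B2, b@B2, d@B2}
  B3:  IN={a@B2, b@B2, d@B2}  OUT={a@B2, b@B2, c@B3, d@B2}
  B4:  IN={a@B2, b@B0, b@B2, c@B3, d@B2}  OUT={a@B2, b@B4, c@B3, d@B2}

Merge at B3: IN[B3] = OUT[B2] = {a@B2, b@B2, d@B2}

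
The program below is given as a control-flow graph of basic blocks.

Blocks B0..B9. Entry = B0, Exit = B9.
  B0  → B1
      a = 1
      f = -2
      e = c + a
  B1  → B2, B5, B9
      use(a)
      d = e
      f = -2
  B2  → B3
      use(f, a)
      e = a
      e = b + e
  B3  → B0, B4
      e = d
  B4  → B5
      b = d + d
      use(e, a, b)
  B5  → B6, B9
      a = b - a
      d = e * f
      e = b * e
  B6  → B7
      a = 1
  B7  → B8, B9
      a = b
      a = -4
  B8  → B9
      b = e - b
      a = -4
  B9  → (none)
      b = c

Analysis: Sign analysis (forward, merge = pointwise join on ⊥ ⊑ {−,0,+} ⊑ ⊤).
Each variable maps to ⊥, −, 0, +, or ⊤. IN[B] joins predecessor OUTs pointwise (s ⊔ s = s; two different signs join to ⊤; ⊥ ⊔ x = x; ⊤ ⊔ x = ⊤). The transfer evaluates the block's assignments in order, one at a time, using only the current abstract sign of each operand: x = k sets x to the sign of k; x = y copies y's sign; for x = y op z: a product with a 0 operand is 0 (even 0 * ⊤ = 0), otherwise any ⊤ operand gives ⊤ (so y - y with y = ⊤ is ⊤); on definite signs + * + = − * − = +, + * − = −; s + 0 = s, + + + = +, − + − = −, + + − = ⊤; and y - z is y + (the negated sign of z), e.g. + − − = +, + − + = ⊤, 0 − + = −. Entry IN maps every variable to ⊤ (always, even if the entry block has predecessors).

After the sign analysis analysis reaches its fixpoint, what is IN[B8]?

Answer: {a: -, b: ⊤, c: ⊤, d: ⊤, e: ⊤, f: -}

Working:
Converged values:
  B0: | IN=(all ⊤) | OUT={a:+, f:-; rest ⊤}
  B1: | IN={a:+, f:-; rest ⊤} | OUT={a:+, f:-; rest ⊤}
  B2: | IN={a:+, f:-; rest ⊤} | OUT={a:+, f:-; rest ⊤}
  B3: | IN={a:+, f:-; rest ⊤} | OUT={a:+, f:-; rest ⊤}
  B4: | IN={a:+, f:-; rest ⊤} | OUT={a:+, f:-; rest ⊤}
  B5: | IN={a:+, f:-; rest ⊤} | OUT={f:-; rest ⊤}
  B6: | IN={f:-; rest ⊤} | OUT={a:+, f:-; rest ⊤}
  B7: | IN={a:+, f:-; rest ⊤} | OUT={a:-, f:-; rest ⊤}
  B8: | IN={a:-, f:-; rest ⊤} | OUT={a:-, f:-; rest ⊤}
  B9: | IN={f:-; rest ⊤} | OUT={f:-; rest ⊤}

Merge at B8: IN[B8] = OUT[B7] = {a: -, b: ⊤, c: ⊤, d: ⊤, e: ⊤, f: -}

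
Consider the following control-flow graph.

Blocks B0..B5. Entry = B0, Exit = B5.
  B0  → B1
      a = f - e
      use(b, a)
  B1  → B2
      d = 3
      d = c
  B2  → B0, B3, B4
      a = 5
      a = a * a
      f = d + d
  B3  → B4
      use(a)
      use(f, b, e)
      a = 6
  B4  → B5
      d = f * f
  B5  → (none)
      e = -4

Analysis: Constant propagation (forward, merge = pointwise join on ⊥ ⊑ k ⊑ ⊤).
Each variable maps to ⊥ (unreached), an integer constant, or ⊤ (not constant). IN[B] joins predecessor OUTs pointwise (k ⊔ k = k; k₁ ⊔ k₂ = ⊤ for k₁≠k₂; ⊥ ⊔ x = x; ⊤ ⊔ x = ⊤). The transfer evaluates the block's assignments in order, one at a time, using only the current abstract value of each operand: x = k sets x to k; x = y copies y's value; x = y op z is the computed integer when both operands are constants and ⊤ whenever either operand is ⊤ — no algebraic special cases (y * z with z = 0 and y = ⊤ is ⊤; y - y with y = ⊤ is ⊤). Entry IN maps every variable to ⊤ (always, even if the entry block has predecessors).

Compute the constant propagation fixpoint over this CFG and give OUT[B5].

Answer: {a: ⊤, b: ⊤, c: ⊤, d: ⊤, e: -4, f: ⊤}

Derivation:
Converged values:
  B0:   IN=(all ⊤)   OUT=(all ⊤)
  B1:   IN=(all ⊤)   OUT=(all ⊤)
  B2:   IN=(all ⊤)   OUT={a:25; rest ⊤}
  B3:   IN={a:25; rest ⊤}   OUT={a:6; rest ⊤}
  B4:   IN=(all ⊤)   OUT=(all ⊤)
  B5:   IN=(all ⊤)   OUT={e:-4; rest ⊤}

Merge at B5: IN[B5] = OUT[B4] = {a: ⊤, b: ⊤, c: ⊤, d: ⊤, e: ⊤, f: ⊤}
Applying B5's transfer function to that IN value gives OUT[B5] (row B5 above).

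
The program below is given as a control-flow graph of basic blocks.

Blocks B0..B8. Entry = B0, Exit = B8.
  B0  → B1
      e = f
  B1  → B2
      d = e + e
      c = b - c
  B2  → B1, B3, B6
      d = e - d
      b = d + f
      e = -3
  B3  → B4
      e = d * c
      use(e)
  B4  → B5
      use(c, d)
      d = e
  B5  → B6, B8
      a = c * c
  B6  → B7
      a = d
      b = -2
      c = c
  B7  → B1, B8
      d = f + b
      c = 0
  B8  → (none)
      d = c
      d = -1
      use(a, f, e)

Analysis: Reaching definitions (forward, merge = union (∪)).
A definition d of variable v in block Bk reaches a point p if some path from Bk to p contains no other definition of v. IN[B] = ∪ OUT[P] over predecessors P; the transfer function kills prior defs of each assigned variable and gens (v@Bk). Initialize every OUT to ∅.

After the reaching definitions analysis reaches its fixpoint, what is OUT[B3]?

Answer: {a@B6, b@B2, c@B1, d@B2, e@B3}

Working:
Per-block solution:
  B0:  IN={}  OUT={e@B0}
  B1:  IN={a@B6, b@B2, b@B6, c@B1, c@B7, d@B2, d@B7, e@B0, e@B2, e@B3}  OUT={a@B6, b@B2, b@B6, c@B1, d@B1, e@B0, e@B2, e@B3}
  B2:  IN={a@B6, b@B2, b@B6, c@B1, d@B1, e@B0, e@B2, e@B3}  OUT={a@B6, b@B2, c@B1, d@B2, e@B2}
  B3:  IN={a@B6, b@B2, c@B1, d@B2, e@B2}  OUT={a@B6, b@B2, c@B1, d@B2, e@B3}
  B4:  IN={a@B6, b@B2, c@B1, d@B2, e@B3}  OUT={a@B6, b@B2, c@B1, d@B4, e@B3}
  B5:  IN={a@B6, b@B2, c@B1, d@B4, e@B3}  OUT={a@B5, b@B2, c@B1, d@B4, e@B3}
  B6:  IN={a@B5, a@B6, b@B2, c@B1, d@B2, d@B4, e@B2, e@B3}  OUT={a@B6, b@B6, c@B6, d@B2, d@B4, e@B2, e@B3}
  B7:  IN={a@B6, b@B6, c@B6, d@B2, d@B4, e@B2, e@B3}  OUT={a@B6, b@B6, c@B7, d@B7, e@B2, e@B3}
  B8:  IN={a@B5, a@B6, b@B2, b@B6, c@B1, c@B7, d@B4, d@B7, e@B2, e@B3}  OUT={a@B5, a@B6, b@B2, b@B6, c@B1, c@B7, d@B8, e@B2, e@B3}

Merge at B3: IN[B3] = OUT[B2] = {a@B6, b@B2, c@B1, d@B2, e@B2}
Applying B3's transfer function to that IN value gives OUT[B3] (row B3 above).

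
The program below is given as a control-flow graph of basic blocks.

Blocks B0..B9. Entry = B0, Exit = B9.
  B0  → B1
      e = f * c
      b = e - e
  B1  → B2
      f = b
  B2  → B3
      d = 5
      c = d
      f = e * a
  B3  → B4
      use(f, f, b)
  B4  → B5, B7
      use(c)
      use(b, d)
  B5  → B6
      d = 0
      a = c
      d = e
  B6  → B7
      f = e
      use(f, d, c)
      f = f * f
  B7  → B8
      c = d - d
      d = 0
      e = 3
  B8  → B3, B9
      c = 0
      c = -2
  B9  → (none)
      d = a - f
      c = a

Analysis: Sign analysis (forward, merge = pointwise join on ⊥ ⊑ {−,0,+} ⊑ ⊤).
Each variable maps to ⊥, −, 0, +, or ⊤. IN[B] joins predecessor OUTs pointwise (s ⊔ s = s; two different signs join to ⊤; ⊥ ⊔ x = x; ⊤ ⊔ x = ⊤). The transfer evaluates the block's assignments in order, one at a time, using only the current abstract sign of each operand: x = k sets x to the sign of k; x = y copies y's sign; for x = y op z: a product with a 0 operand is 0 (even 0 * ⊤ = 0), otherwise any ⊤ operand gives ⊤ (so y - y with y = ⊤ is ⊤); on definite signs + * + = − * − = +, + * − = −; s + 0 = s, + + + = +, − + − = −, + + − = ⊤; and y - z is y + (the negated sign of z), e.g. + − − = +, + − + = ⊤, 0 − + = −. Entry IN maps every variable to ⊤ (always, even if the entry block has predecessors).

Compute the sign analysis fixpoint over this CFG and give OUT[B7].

Per-block solution:
  B0:  IN=(all ⊤)  OUT=(all ⊤)
  B1:  IN=(all ⊤)  OUT=(all ⊤)
  B2:  IN=(all ⊤)  OUT={c:+, d:+; rest ⊤}
  B3:  IN=(all ⊤)  OUT=(all ⊤)
  B4:  IN=(all ⊤)  OUT=(all ⊤)
  B5:  IN=(all ⊤)  OUT=(all ⊤)
  B6:  IN=(all ⊤)  OUT=(all ⊤)
  B7:  IN=(all ⊤)  OUT={d:0, e:+; rest ⊤}
  B8:  IN={d:0, e:+; rest ⊤}  OUT={c:-, d:0, e:+; rest ⊤}
  B9:  IN={c:-, d:0, e:+; rest ⊤}  OUT={e:+; rest ⊤}

Merge at B7: IN[B7] = OUT[B4] ⊔ OUT[B6] = {a: ⊤, b: ⊤, c: ⊤, d: ⊤, e: ⊤, f: ⊤}
Applying B7's transfer function to that IN value gives OUT[B7] (row B7 above).

Answer: {a: ⊤, b: ⊤, c: ⊤, d: 0, e: +, f: ⊤}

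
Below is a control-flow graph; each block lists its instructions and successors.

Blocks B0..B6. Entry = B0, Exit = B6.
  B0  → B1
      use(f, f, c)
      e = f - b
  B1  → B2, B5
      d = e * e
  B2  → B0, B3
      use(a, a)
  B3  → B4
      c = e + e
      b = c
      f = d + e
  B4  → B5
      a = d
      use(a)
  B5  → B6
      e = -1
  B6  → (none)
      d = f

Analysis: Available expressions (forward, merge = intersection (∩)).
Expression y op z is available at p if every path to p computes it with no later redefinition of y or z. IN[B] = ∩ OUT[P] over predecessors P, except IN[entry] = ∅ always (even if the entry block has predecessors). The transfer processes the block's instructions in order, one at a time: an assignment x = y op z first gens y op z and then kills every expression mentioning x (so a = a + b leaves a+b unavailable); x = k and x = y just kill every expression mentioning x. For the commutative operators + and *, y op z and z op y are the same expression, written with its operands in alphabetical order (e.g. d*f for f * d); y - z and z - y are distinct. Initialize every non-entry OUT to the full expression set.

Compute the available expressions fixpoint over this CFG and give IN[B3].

Answer: {e*e, f-b}

Derivation:
Converged values:
  B0: | IN={} | OUT={f-b}
  B1: | IN={f-b} | OUT={e*e, f-b}
  B2: | IN={e*e, f-b} | OUT={e*e, f-b}
  B3: | IN={e*e, f-b} | OUT={d+e, e*e, e+e}
  B4: | IN={d+e, e*e, e+e} | OUT={d+e, e*e, e+e}
  B5: | IN={e*e} | OUT={}
  B6: | IN={} | OUT={}

Merge at B3: IN[B3] = OUT[B2] = {e*e, f-b}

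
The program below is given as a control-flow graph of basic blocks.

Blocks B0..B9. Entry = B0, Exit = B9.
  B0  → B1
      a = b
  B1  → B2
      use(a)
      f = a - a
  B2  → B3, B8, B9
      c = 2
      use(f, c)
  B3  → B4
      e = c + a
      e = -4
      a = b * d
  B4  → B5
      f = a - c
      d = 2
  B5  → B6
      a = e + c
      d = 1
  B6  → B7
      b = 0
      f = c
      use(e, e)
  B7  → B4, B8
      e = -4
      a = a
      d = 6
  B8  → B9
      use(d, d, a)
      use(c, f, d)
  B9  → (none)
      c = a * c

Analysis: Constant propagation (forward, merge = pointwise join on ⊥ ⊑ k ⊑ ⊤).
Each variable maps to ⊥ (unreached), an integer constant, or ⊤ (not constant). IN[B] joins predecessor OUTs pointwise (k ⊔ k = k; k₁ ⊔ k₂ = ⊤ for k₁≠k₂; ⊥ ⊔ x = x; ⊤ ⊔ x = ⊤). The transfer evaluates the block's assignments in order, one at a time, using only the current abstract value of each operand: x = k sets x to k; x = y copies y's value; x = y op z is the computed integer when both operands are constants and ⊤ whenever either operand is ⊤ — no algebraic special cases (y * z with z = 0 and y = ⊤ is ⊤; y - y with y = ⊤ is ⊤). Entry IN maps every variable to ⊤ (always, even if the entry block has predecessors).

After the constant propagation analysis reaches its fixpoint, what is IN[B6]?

Answer: {a: -2, b: ⊤, c: 2, d: 1, e: -4, f: ⊤}

Working:
Fixpoint table:
  B0:  IN=(all ⊤)  OUT=(all ⊤)
  B1:  IN=(all ⊤)  OUT=(all ⊤)
  B2:  IN=(all ⊤)  OUT={c:2; rest ⊤}
  B3:  IN={c:2; rest ⊤}  OUT={c:2, e:-4; rest ⊤}
  B4:  IN={c:2, e:-4; rest ⊤}  OUT={c:2, d:2, e:-4; rest ⊤}
  B5:  IN={c:2, d:2, e:-4; rest ⊤}  OUT={a:-2, c:2, d:1, e:-4; rest ⊤}
  B6:  IN={a:-2, c:2, d:1, e:-4; rest ⊤}  OUT={a:-2, b:0, c:2, d:1, e:-4, f:2; rest ⊤}
  B7:  IN={a:-2, b:0, c:2, d:1, e:-4, f:2; rest ⊤}  OUT={a:-2, b:0, c:2, d:6, e:-4, f:2; rest ⊤}
  B8:  IN={c:2; rest ⊤}  OUT={c:2; rest ⊤}
  B9:  IN={c:2; rest ⊤}  OUT=(all ⊤)

Merge at B6: IN[B6] = OUT[B5] = {a: -2, b: ⊤, c: 2, d: 1, e: -4, f: ⊤}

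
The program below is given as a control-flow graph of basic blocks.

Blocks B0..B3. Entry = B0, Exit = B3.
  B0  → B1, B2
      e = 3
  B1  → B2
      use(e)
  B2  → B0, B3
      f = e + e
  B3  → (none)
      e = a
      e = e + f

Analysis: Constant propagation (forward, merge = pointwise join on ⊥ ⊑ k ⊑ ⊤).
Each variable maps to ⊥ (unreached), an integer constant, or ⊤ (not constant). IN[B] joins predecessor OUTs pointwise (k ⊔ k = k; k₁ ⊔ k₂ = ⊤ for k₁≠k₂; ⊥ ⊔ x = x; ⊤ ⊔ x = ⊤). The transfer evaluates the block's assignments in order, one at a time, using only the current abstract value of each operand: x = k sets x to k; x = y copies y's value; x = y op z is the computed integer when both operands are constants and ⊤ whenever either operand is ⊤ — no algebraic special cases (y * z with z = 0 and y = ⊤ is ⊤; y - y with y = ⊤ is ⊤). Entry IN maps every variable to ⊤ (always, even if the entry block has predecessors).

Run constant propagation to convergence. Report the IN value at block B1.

Per-block solution:
  B0:   IN=(all ⊤)   OUT={e:3; rest ⊤}
  B1:   IN={e:3; rest ⊤}   OUT={e:3; rest ⊤}
  B2:   IN={e:3; rest ⊤}   OUT={e:3, f:6; rest ⊤}
  B3:   IN={e:3, f:6; rest ⊤}   OUT={f:6; rest ⊤}

Merge at B1: IN[B1] = OUT[B0] = {a: ⊤, b: ⊤, c: ⊤, d: ⊤, e: 3, f: ⊤}

Answer: {a: ⊤, b: ⊤, c: ⊤, d: ⊤, e: 3, f: ⊤}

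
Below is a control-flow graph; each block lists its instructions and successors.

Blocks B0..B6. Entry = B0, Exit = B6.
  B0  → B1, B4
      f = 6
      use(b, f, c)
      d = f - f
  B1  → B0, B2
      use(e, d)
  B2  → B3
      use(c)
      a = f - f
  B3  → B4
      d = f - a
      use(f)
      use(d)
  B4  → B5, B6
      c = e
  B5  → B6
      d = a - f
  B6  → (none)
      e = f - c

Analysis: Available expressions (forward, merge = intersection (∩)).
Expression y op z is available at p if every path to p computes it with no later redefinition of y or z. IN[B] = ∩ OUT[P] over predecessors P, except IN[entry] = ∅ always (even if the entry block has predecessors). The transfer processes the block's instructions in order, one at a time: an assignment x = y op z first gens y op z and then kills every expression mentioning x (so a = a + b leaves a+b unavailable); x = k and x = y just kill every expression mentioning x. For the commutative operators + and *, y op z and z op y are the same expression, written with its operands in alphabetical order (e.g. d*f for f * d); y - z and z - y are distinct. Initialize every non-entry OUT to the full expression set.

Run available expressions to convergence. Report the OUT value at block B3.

Per-block solution:
  B0: | IN={} | OUT={f-f}
  B1: | IN={f-f} | OUT={f-f}
  B2: | IN={f-f} | OUT={f-f}
  B3: | IN={f-f} | OUT={f-a, f-f}
  B4: | IN={f-f} | OUT={f-f}
  B5: | IN={f-f} | OUT={a-f, f-f}
  B6: | IN={f-f} | OUT={f-c, f-f}

Merge at B3: IN[B3] = OUT[B2] = {f-f}
Applying B3's transfer function to that IN value gives OUT[B3] (row B3 above).

Answer: {f-a, f-f}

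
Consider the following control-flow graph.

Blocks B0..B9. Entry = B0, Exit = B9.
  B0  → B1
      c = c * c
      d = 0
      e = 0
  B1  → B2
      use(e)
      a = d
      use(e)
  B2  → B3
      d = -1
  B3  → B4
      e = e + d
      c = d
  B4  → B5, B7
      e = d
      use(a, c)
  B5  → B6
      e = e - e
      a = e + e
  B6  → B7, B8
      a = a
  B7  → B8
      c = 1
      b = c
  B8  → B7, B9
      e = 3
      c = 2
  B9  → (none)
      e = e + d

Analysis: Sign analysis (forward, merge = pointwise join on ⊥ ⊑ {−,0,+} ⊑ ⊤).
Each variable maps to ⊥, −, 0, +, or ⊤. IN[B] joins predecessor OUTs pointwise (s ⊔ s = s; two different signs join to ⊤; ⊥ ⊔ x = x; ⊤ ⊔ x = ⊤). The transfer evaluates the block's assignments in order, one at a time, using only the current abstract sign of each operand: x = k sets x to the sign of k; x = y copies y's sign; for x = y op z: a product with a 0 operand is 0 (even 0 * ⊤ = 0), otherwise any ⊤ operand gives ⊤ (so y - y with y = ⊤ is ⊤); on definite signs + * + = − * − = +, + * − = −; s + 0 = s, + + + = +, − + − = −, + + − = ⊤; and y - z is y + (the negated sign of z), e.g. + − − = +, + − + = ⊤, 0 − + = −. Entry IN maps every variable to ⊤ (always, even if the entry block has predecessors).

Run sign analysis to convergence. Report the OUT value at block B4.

Answer: {a: 0, b: ⊤, c: -, d: -, e: -, f: ⊤}

Derivation:
Per-block solution:
  B0: | IN=(all ⊤) | OUT={d:0, e:0; rest ⊤}
  B1: | IN={d:0, e:0; rest ⊤} | OUT={a:0, d:0, e:0; rest ⊤}
  B2: | IN={a:0, d:0, e:0; rest ⊤} | OUT={a:0, d:-, e:0; rest ⊤}
  B3: | IN={a:0, d:-, e:0; rest ⊤} | OUT={a:0, c:-, d:-, e:-; rest ⊤}
  B4: | IN={a:0, c:-, d:-, e:-; rest ⊤} | OUT={a:0, c:-, d:-, e:-; rest ⊤}
  B5: | IN={a:0, c:-, d:-, e:-; rest ⊤} | OUT={c:-, d:-; rest ⊤}
  B6: | IN={c:-, d:-; rest ⊤} | OUT={c:-, d:-; rest ⊤}
  B7: | IN={d:-; rest ⊤} | OUT={b:+, c:+, d:-; rest ⊤}
  B8: | IN={d:-; rest ⊤} | OUT={c:+, d:-, e:+; rest ⊤}
  B9: | IN={c:+, d:-, e:+; rest ⊤} | OUT={c:+, d:-; rest ⊤}

Merge at B4: IN[B4] = OUT[B3] = {a: 0, b: ⊤, c: -, d: -, e: -, f: ⊤}
Applying B4's transfer function to that IN value gives OUT[B4] (row B4 above).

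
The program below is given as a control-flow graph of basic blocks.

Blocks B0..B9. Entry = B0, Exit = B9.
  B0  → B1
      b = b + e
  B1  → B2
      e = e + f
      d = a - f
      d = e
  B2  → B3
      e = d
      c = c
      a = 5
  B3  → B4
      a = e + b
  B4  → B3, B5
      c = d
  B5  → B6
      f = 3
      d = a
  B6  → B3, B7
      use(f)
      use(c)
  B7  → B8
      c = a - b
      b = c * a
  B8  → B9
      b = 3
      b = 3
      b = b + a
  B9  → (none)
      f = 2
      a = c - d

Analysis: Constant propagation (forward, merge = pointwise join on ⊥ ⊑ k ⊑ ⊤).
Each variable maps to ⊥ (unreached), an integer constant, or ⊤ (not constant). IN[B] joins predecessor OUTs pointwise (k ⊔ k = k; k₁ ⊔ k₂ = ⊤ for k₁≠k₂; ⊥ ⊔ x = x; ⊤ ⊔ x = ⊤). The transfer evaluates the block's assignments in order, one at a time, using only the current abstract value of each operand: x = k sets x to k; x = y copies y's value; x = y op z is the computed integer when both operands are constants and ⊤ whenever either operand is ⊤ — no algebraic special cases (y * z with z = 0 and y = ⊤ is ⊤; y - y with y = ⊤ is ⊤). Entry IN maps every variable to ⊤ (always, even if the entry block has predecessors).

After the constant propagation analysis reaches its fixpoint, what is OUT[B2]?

Fixpoint table:
  B0:  IN=(all ⊤)  OUT=(all ⊤)
  B1:  IN=(all ⊤)  OUT=(all ⊤)
  B2:  IN=(all ⊤)  OUT={a:5; rest ⊤}
  B3:  IN=(all ⊤)  OUT=(all ⊤)
  B4:  IN=(all ⊤)  OUT=(all ⊤)
  B5:  IN=(all ⊤)  OUT={f:3; rest ⊤}
  B6:  IN={f:3; rest ⊤}  OUT={f:3; rest ⊤}
  B7:  IN={f:3; rest ⊤}  OUT={f:3; rest ⊤}
  B8:  IN={f:3; rest ⊤}  OUT={f:3; rest ⊤}
  B9:  IN={f:3; rest ⊤}  OUT={f:2; rest ⊤}

Merge at B2: IN[B2] = OUT[B1] = {a: ⊤, b: ⊤, c: ⊤, d: ⊤, e: ⊤, f: ⊤}
Applying B2's transfer function to that IN value gives OUT[B2] (row B2 above).

Answer: {a: 5, b: ⊤, c: ⊤, d: ⊤, e: ⊤, f: ⊤}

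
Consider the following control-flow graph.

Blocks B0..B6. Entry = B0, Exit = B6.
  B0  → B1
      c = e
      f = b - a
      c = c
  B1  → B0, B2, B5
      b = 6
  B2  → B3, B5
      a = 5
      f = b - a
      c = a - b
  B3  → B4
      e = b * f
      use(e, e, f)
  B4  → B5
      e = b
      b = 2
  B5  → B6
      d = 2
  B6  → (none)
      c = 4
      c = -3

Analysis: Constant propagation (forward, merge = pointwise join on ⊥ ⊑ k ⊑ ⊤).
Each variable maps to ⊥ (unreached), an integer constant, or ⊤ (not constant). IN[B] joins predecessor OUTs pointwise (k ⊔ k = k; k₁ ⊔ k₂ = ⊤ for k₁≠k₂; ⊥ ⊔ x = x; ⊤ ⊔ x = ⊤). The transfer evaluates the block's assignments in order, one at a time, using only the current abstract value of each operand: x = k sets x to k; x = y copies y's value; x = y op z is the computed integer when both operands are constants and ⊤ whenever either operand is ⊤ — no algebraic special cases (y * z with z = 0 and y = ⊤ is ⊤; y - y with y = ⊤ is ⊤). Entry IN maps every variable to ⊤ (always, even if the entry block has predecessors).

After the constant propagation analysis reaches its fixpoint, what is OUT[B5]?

Answer: {a: ⊤, b: ⊤, c: ⊤, d: 2, e: ⊤, f: ⊤}

Trace:
Converged values:
  B0:  IN=(all ⊤)  OUT=(all ⊤)
  B1:  IN=(all ⊤)  OUT={b:6; rest ⊤}
  B2:  IN={b:6; rest ⊤}  OUT={a:5, b:6, c:-1, f:1; rest ⊤}
  B3:  IN={a:5, b:6, c:-1, f:1; rest ⊤}  OUT={a:5, b:6, c:-1, e:6, f:1; rest ⊤}
  B4:  IN={a:5, b:6, c:-1, e:6, f:1; rest ⊤}  OUT={a:5, b:2, c:-1, e:6, f:1; rest ⊤}
  B5:  IN=(all ⊤)  OUT={d:2; rest ⊤}
  B6:  IN={d:2; rest ⊤}  OUT={c:-3, d:2; rest ⊤}

Merge at B5: IN[B5] = OUT[B1] ⊔ OUT[B2] ⊔ OUT[B4] = {a: ⊤, b: ⊤, c: ⊤, d: ⊤, e: ⊤, f: ⊤}
Applying B5's transfer function to that IN value gives OUT[B5] (row B5 above).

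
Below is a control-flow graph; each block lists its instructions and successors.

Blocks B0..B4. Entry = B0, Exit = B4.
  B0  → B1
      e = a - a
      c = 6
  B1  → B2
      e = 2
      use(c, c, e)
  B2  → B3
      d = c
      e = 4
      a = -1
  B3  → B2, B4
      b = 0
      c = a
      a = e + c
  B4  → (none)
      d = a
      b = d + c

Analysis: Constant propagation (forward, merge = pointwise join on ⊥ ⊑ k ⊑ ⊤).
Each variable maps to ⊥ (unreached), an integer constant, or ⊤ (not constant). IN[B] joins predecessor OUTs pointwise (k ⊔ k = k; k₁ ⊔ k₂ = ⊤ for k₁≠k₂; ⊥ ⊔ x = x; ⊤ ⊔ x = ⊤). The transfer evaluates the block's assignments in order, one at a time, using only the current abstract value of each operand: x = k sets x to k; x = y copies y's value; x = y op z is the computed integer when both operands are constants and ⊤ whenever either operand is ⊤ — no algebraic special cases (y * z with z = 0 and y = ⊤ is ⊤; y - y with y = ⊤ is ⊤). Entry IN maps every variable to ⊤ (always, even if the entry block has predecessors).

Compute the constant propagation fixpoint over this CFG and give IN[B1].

Fixpoint table:
  B0:   IN=(all ⊤)   OUT={c:6; rest ⊤}
  B1:   IN={c:6; rest ⊤}   OUT={c:6, e:2; rest ⊤}
  B2:   IN=(all ⊤)   OUT={a:-1, e:4; rest ⊤}
  B3:   IN={a:-1, e:4; rest ⊤}   OUT={a:3, b:0, c:-1, e:4; rest ⊤}
  B4:   IN={a:3, b:0, c:-1, e:4; rest ⊤}   OUT={a:3, b:2, c:-1, d:3, e:4; rest ⊤}

Merge at B1: IN[B1] = OUT[B0] = {a: ⊤, b: ⊤, c: 6, d: ⊤, e: ⊤, f: ⊤}

Answer: {a: ⊤, b: ⊤, c: 6, d: ⊤, e: ⊤, f: ⊤}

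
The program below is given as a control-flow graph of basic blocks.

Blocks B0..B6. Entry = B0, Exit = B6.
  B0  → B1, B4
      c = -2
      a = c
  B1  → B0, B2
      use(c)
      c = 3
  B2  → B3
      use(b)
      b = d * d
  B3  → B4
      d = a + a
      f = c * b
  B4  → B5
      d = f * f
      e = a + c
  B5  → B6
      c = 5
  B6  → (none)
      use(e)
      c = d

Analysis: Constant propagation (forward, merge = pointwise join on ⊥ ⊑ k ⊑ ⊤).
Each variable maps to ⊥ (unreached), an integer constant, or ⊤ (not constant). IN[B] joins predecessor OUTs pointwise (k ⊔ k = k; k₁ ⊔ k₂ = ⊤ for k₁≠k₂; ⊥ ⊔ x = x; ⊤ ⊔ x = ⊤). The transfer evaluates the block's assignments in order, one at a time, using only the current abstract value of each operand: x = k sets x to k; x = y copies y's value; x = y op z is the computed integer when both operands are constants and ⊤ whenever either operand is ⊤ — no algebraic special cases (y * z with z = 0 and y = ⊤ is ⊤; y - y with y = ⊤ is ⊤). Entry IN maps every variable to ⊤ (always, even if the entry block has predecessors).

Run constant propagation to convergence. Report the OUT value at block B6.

Answer: {a: -2, b: ⊤, c: ⊤, d: ⊤, e: ⊤, f: ⊤}

Working:
Per-block solution:
  B0: | IN=(all ⊤) | OUT={a:-2, c:-2; rest ⊤}
  B1: | IN={a:-2, c:-2; rest ⊤} | OUT={a:-2, c:3; rest ⊤}
  B2: | IN={a:-2, c:3; rest ⊤} | OUT={a:-2, c:3; rest ⊤}
  B3: | IN={a:-2, c:3; rest ⊤} | OUT={a:-2, c:3, d:-4; rest ⊤}
  B4: | IN={a:-2; rest ⊤} | OUT={a:-2; rest ⊤}
  B5: | IN={a:-2; rest ⊤} | OUT={a:-2, c:5; rest ⊤}
  B6: | IN={a:-2, c:5; rest ⊤} | OUT={a:-2; rest ⊤}

Merge at B6: IN[B6] = OUT[B5] = {a: -2, b: ⊤, c: 5, d: ⊤, e: ⊤, f: ⊤}
Applying B6's transfer function to that IN value gives OUT[B6] (row B6 above).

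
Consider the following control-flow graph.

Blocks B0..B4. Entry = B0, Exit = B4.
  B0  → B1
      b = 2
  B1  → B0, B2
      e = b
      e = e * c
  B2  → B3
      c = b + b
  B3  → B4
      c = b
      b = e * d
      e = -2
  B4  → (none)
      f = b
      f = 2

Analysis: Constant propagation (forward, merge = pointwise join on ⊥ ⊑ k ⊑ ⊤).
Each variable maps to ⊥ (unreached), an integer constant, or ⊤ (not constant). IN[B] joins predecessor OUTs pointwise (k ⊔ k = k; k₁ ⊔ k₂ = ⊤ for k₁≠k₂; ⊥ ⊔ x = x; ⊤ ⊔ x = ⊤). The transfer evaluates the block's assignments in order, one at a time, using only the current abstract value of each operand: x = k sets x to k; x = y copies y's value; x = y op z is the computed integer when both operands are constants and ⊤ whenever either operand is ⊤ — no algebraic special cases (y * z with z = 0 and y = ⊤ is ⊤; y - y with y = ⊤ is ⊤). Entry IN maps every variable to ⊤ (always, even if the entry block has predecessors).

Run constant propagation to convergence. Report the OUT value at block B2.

Answer: {a: ⊤, b: 2, c: 4, d: ⊤, e: ⊤, f: ⊤}

Derivation:
Fixpoint table:
  B0:   IN=(all ⊤)   OUT={b:2; rest ⊤}
  B1:   IN={b:2; rest ⊤}   OUT={b:2; rest ⊤}
  B2:   IN={b:2; rest ⊤}   OUT={b:2, c:4; rest ⊤}
  B3:   IN={b:2, c:4; rest ⊤}   OUT={c:2, e:-2; rest ⊤}
  B4:   IN={c:2, e:-2; rest ⊤}   OUT={c:2, e:-2, f:2; rest ⊤}

Merge at B2: IN[B2] = OUT[B1] = {a: ⊤, b: 2, c: ⊤, d: ⊤, e: ⊤, f: ⊤}
Applying B2's transfer function to that IN value gives OUT[B2] (row B2 above).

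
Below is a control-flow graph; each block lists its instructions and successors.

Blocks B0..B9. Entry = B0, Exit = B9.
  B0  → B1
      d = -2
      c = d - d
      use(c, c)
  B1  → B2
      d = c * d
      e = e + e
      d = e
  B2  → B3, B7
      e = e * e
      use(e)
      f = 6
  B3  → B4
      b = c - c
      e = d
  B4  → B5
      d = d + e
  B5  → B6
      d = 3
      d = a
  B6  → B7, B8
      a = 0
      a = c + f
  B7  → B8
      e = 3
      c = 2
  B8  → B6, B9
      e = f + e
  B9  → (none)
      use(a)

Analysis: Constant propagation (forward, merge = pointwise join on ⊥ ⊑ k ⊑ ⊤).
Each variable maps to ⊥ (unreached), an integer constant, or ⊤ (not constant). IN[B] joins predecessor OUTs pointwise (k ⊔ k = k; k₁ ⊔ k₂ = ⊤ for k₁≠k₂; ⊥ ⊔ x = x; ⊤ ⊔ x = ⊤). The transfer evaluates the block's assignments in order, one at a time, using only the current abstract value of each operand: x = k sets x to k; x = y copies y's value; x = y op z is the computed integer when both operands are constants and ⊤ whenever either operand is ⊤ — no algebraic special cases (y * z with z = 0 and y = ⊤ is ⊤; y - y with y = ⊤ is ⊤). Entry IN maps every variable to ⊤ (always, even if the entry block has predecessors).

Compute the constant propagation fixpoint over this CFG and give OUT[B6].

Per-block solution:
  B0:   IN=(all ⊤)   OUT={c:0, d:-2; rest ⊤}
  B1:   IN={c:0, d:-2; rest ⊤}   OUT={c:0; rest ⊤}
  B2:   IN={c:0; rest ⊤}   OUT={c:0, f:6; rest ⊤}
  B3:   IN={c:0, f:6; rest ⊤}   OUT={b:0, c:0, f:6; rest ⊤}
  B4:   IN={b:0, c:0, f:6; rest ⊤}   OUT={b:0, c:0, f:6; rest ⊤}
  B5:   IN={b:0, c:0, f:6; rest ⊤}   OUT={b:0, c:0, f:6; rest ⊤}
  B6:   IN={f:6; rest ⊤}   OUT={f:6; rest ⊤}
  B7:   IN={f:6; rest ⊤}   OUT={c:2, e:3, f:6; rest ⊤}
  B8:   IN={f:6; rest ⊤}   OUT={f:6; rest ⊤}
  B9:   IN={f:6; rest ⊤}   OUT={f:6; rest ⊤}

Merge at B6: IN[B6] = OUT[B5] ⊔ OUT[B8] = {a: ⊤, b: ⊤, c: ⊤, d: ⊤, e: ⊤, f: 6}
Applying B6's transfer function to that IN value gives OUT[B6] (row B6 above).

Answer: {a: ⊤, b: ⊤, c: ⊤, d: ⊤, e: ⊤, f: 6}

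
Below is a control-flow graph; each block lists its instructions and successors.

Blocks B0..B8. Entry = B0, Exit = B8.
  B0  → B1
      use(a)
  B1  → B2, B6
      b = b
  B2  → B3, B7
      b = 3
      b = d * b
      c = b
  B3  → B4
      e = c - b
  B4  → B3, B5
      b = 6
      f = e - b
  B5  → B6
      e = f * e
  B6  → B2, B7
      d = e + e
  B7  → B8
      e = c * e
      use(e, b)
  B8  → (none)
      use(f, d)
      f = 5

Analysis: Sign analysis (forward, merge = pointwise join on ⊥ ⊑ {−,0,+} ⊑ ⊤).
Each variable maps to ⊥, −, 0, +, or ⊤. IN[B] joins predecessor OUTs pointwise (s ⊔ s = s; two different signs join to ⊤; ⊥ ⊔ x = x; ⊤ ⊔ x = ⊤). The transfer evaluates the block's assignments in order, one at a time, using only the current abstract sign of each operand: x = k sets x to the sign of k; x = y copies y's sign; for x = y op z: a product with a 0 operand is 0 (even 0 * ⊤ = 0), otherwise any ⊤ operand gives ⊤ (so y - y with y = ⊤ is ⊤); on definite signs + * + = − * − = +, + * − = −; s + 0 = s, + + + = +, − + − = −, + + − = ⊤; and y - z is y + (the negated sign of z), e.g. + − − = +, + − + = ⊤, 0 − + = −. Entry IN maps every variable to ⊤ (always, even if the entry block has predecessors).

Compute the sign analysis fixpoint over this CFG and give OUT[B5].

Converged values:
  B0: | IN=(all ⊤) | OUT=(all ⊤)
  B1: | IN=(all ⊤) | OUT=(all ⊤)
  B2: | IN=(all ⊤) | OUT=(all ⊤)
  B3: | IN=(all ⊤) | OUT=(all ⊤)
  B4: | IN=(all ⊤) | OUT={b:+; rest ⊤}
  B5: | IN={b:+; rest ⊤} | OUT={b:+; rest ⊤}
  B6: | IN=(all ⊤) | OUT=(all ⊤)
  B7: | IN=(all ⊤) | OUT=(all ⊤)
  B8: | IN=(all ⊤) | OUT={f:+; rest ⊤}

Merge at B5: IN[B5] = OUT[B4] = {a: ⊤, b: +, c: ⊤, d: ⊤, e: ⊤, f: ⊤}
Applying B5's transfer function to that IN value gives OUT[B5] (row B5 above).

Answer: {a: ⊤, b: +, c: ⊤, d: ⊤, e: ⊤, f: ⊤}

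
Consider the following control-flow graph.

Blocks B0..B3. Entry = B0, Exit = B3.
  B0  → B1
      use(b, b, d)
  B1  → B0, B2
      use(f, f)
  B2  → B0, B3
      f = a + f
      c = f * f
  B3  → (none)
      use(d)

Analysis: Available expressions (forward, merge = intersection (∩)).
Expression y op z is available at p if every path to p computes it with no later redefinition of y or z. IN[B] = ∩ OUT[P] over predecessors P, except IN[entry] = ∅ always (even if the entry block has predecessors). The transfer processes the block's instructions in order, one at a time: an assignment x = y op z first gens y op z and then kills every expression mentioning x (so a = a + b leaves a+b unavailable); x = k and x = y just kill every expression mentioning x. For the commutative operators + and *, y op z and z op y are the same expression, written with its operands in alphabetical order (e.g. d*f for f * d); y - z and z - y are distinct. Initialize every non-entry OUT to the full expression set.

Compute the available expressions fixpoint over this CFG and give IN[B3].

Converged values:
  B0:   IN={}   OUT={}
  B1:   IN={}   OUT={}
  B2:   IN={}   OUT={f*f}
  B3:   IN={f*f}   OUT={f*f}

Merge at B3: IN[B3] = OUT[B2] = {f*f}

Answer: {f*f}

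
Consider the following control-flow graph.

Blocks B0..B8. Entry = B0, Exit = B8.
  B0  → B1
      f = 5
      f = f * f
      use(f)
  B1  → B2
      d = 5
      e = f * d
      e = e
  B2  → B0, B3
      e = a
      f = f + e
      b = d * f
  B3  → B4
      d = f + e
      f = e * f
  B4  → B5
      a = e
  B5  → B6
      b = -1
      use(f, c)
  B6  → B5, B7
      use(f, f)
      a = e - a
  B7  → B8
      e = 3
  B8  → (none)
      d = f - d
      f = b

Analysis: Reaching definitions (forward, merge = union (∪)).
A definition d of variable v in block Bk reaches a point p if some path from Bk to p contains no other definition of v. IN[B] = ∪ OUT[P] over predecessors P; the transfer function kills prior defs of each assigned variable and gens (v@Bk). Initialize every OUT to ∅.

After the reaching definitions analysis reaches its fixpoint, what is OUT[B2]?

Converged values:
  B0: | IN={b@B2, d@B1, e@B2, f@B2} | OUT={b@B2, d@B1, e@B2, f@B0}
  B1: | IN={b@B2, d@B1, e@B2, f@B0} | OUT={b@B2, d@B1, e@B1, f@B0}
  B2: | IN={b@B2, d@B1, e@B1, f@B0} | OUT={b@B2, d@B1, e@B2, f@B2}
  B3: | IN={b@B2, d@B1, e@B2, f@B2} | OUT={b@B2, d@B3, e@B2, f@B3}
  B4: | IN={b@B2, d@B3, e@B2, f@B3} | OUT={a@B4, b@B2, d@B3, e@B2, f@B3}
  B5: | IN={a@B4, a@B6, b@B2, b@B5, d@B3, e@B2, f@B3} | OUT={a@B4, a@B6, b@B5, d@B3, e@B2, f@B3}
  B6: | IN={a@B4, a@B6, b@B5, d@B3, e@B2, f@B3} | OUT={a@B6, b@B5, d@B3, e@B2, f@B3}
  B7: | IN={a@B6, b@B5, d@B3, e@B2, f@B3} | OUT={a@B6, b@B5, d@B3, e@B7, f@B3}
  B8: | IN={a@B6, b@B5, d@B3, e@B7, f@B3} | OUT={a@B6, b@B5, d@B8, e@B7, f@B8}

Merge at B2: IN[B2] = OUT[B1] = {b@B2, d@B1, e@B1, f@B0}
Applying B2's transfer function to that IN value gives OUT[B2] (row B2 above).

Answer: {b@B2, d@B1, e@B2, f@B2}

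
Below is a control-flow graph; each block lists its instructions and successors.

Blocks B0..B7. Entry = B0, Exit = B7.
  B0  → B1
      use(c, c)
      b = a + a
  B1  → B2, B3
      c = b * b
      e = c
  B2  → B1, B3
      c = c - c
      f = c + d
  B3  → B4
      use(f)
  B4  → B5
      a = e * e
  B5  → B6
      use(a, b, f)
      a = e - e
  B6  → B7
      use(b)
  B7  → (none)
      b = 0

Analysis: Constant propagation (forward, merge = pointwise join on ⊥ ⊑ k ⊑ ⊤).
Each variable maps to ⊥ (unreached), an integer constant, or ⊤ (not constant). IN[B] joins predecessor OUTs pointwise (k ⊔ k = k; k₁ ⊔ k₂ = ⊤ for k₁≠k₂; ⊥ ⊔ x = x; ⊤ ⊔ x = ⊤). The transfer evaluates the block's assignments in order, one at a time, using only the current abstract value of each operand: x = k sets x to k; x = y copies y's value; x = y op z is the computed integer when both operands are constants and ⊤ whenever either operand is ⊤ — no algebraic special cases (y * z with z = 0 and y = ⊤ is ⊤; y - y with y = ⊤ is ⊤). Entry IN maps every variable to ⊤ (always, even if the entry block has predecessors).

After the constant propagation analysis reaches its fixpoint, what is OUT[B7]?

Per-block solution:
  B0: | IN=(all ⊤) | OUT=(all ⊤)
  B1: | IN=(all ⊤) | OUT=(all ⊤)
  B2: | IN=(all ⊤) | OUT=(all ⊤)
  B3: | IN=(all ⊤) | OUT=(all ⊤)
  B4: | IN=(all ⊤) | OUT=(all ⊤)
  B5: | IN=(all ⊤) | OUT=(all ⊤)
  B6: | IN=(all ⊤) | OUT=(all ⊤)
  B7: | IN=(all ⊤) | OUT={b:0; rest ⊤}

Merge at B7: IN[B7] = OUT[B6] = {a: ⊤, b: ⊤, c: ⊤, d: ⊤, e: ⊤, f: ⊤}
Applying B7's transfer function to that IN value gives OUT[B7] (row B7 above).

Answer: {a: ⊤, b: 0, c: ⊤, d: ⊤, e: ⊤, f: ⊤}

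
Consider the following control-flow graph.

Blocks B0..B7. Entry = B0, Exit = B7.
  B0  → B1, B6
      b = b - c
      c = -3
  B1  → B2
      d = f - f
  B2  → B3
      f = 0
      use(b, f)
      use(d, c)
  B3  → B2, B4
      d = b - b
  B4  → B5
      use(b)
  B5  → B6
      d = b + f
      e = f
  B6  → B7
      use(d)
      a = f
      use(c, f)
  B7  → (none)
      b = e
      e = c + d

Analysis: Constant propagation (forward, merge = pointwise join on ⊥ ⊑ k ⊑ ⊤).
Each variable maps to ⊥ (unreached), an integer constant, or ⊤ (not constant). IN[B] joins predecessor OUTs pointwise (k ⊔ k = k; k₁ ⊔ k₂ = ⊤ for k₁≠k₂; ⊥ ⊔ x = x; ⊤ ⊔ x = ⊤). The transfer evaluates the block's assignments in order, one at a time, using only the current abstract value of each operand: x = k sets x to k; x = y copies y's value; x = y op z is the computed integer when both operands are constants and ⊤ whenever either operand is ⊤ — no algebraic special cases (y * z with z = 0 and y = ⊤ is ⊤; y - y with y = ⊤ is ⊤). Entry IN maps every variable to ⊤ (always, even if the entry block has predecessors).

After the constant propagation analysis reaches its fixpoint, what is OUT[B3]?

Answer: {a: ⊤, b: ⊤, c: -3, d: ⊤, e: ⊤, f: 0}

Derivation:
Fixpoint table:
  B0:   IN=(all ⊤)   OUT={c:-3; rest ⊤}
  B1:   IN={c:-3; rest ⊤}   OUT={c:-3; rest ⊤}
  B2:   IN={c:-3; rest ⊤}   OUT={c:-3, f:0; rest ⊤}
  B3:   IN={c:-3, f:0; rest ⊤}   OUT={c:-3, f:0; rest ⊤}
  B4:   IN={c:-3, f:0; rest ⊤}   OUT={c:-3, f:0; rest ⊤}
  B5:   IN={c:-3, f:0; rest ⊤}   OUT={c:-3, e:0, f:0; rest ⊤}
  B6:   IN={c:-3; rest ⊤}   OUT={c:-3; rest ⊤}
  B7:   IN={c:-3; rest ⊤}   OUT={c:-3; rest ⊤}

Merge at B3: IN[B3] = OUT[B2] = {a: ⊤, b: ⊤, c: -3, d: ⊤, e: ⊤, f: 0}
Applying B3's transfer function to that IN value gives OUT[B3] (row B3 above).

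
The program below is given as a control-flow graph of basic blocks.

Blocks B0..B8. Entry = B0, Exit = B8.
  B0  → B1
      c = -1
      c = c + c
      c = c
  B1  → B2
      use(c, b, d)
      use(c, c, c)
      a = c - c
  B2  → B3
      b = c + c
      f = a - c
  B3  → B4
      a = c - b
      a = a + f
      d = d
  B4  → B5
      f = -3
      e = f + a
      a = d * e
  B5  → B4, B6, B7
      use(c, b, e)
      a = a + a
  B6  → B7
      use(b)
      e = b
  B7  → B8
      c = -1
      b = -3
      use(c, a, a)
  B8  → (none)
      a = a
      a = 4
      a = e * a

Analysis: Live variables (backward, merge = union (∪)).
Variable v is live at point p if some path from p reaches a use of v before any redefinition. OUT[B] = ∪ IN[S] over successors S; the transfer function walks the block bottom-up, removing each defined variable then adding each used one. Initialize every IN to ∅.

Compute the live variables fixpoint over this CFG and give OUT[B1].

Answer: {a, c, d}

Derivation:
Per-block solution:
  B0: | IN={b, d} | OUT={b, c, d}
  B1: | IN={b, c, d} | OUT={a, c, d}
  B2: | IN={a, c, d} | OUT={b, c, d, f}
  B3: | IN={b, c, d, f} | OUT={a, b, c, d}
  B4: | IN={a, b, c, d} | OUT={a, b, c, d, e}
  B5: | IN={a, b, c, d, e} | OUT={a, b, c, d, e}
  B6: | IN={a, b} | OUT={a, e}
  B7: | IN={a, e} | OUT={a, e}
  B8: | IN={a, e} | OUT={}

Merge at B1: OUT[B1] = IN[B2] = {a, c, d}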